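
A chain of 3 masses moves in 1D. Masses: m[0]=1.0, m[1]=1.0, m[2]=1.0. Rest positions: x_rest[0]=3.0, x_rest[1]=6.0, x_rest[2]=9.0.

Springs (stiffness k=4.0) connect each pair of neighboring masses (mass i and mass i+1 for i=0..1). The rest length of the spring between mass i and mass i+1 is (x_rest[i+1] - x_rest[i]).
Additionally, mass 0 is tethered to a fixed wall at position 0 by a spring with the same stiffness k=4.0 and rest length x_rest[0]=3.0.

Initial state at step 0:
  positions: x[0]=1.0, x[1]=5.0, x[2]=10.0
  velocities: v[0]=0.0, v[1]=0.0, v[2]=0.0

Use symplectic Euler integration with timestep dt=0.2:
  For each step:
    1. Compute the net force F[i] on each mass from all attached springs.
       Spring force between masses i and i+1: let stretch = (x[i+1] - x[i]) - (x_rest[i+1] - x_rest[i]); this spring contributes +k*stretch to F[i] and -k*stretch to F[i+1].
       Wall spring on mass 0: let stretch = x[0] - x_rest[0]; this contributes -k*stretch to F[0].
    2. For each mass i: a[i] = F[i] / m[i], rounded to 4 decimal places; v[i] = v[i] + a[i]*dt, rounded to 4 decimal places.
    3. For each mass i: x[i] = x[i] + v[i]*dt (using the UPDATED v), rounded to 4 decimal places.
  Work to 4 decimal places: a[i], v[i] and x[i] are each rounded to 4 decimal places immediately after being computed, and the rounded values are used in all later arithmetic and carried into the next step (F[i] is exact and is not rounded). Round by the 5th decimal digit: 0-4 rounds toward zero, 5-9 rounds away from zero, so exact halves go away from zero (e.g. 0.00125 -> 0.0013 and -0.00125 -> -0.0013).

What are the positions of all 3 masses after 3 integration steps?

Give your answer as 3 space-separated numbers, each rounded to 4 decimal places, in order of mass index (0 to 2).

Step 0: x=[1.0000 5.0000 10.0000] v=[0.0000 0.0000 0.0000]
Step 1: x=[1.4800 5.1600 9.6800] v=[2.4000 0.8000 -1.6000]
Step 2: x=[2.3120 5.4544 9.1168] v=[4.1600 1.4720 -2.8160]
Step 3: x=[3.2769 5.8320 8.4476] v=[4.8243 1.8880 -3.3459]

Answer: 3.2769 5.8320 8.4476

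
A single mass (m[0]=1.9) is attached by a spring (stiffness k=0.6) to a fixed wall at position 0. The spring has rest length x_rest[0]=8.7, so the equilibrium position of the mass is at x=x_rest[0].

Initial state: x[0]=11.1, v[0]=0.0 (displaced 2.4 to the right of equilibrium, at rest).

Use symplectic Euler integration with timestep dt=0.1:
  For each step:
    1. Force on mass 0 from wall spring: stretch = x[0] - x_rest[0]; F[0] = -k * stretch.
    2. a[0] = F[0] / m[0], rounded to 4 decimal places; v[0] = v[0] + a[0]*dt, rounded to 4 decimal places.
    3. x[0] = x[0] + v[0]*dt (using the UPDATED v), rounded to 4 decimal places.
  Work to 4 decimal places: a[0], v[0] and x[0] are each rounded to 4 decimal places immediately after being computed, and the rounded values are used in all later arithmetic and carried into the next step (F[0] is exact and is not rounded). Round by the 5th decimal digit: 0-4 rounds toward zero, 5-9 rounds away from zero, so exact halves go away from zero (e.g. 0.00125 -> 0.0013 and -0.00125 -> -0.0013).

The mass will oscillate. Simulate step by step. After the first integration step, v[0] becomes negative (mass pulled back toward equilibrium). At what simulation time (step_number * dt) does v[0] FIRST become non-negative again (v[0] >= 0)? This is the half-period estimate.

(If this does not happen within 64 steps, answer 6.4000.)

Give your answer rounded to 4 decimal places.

Answer: 5.6000

Derivation:
Step 0: x=[11.1000] v=[0.0000]
Step 1: x=[11.0924] v=[-0.0758]
Step 2: x=[11.0773] v=[-0.1514]
Step 3: x=[11.0547] v=[-0.2265]
Step 4: x=[11.0246] v=[-0.3009]
Step 5: x=[10.9872] v=[-0.3743]
Step 6: x=[10.9426] v=[-0.4465]
Step 7: x=[10.8909] v=[-0.5173]
Step 8: x=[10.8323] v=[-0.5865]
Step 9: x=[10.7669] v=[-0.6538]
Step 10: x=[10.6950] v=[-0.7191]
Step 11: x=[10.6168] v=[-0.7821]
Step 12: x=[10.5325] v=[-0.8426]
Step 13: x=[10.4425] v=[-0.9005]
Step 14: x=[10.3470] v=[-0.9555]
Step 15: x=[10.2463] v=[-1.0075]
Step 16: x=[10.1407] v=[-1.0563]
Step 17: x=[10.0305] v=[-1.1018]
Step 18: x=[9.9161] v=[-1.1438]
Step 19: x=[9.7979] v=[-1.1822]
Step 20: x=[9.6762] v=[-1.2169]
Step 21: x=[9.5514] v=[-1.2477]
Step 22: x=[9.4239] v=[-1.2746]
Step 23: x=[9.2942] v=[-1.2975]
Step 24: x=[9.1626] v=[-1.3163]
Step 25: x=[9.0295] v=[-1.3309]
Step 26: x=[8.8954] v=[-1.3413]
Step 27: x=[8.7607] v=[-1.3475]
Step 28: x=[8.6258] v=[-1.3494]
Step 29: x=[8.4911] v=[-1.3471]
Step 30: x=[8.3571] v=[-1.3405]
Step 31: x=[8.2241] v=[-1.3297]
Step 32: x=[8.0926] v=[-1.3147]
Step 33: x=[7.9631] v=[-1.2955]
Step 34: x=[7.8359] v=[-1.2722]
Step 35: x=[7.7114] v=[-1.2449]
Step 36: x=[7.5900] v=[-1.2137]
Step 37: x=[7.4721] v=[-1.1787]
Step 38: x=[7.3581] v=[-1.1399]
Step 39: x=[7.2484] v=[-1.0975]
Step 40: x=[7.1432] v=[-1.0517]
Step 41: x=[7.0430] v=[-1.0025]
Step 42: x=[6.9480] v=[-0.9502]
Step 43: x=[6.8585] v=[-0.8949]
Step 44: x=[6.7748] v=[-0.8368]
Step 45: x=[6.6972] v=[-0.7760]
Step 46: x=[6.6259] v=[-0.7128]
Step 47: x=[6.5612] v=[-0.6473]
Step 48: x=[6.5032] v=[-0.5798]
Step 49: x=[6.4522] v=[-0.5104]
Step 50: x=[6.4083] v=[-0.4394]
Step 51: x=[6.3716] v=[-0.3670]
Step 52: x=[6.3423] v=[-0.2935]
Step 53: x=[6.3204] v=[-0.2191]
Step 54: x=[6.3060] v=[-0.1440]
Step 55: x=[6.2992] v=[-0.0684]
Step 56: x=[6.2999] v=[0.0074]
First v>=0 after going negative at step 56, time=5.6000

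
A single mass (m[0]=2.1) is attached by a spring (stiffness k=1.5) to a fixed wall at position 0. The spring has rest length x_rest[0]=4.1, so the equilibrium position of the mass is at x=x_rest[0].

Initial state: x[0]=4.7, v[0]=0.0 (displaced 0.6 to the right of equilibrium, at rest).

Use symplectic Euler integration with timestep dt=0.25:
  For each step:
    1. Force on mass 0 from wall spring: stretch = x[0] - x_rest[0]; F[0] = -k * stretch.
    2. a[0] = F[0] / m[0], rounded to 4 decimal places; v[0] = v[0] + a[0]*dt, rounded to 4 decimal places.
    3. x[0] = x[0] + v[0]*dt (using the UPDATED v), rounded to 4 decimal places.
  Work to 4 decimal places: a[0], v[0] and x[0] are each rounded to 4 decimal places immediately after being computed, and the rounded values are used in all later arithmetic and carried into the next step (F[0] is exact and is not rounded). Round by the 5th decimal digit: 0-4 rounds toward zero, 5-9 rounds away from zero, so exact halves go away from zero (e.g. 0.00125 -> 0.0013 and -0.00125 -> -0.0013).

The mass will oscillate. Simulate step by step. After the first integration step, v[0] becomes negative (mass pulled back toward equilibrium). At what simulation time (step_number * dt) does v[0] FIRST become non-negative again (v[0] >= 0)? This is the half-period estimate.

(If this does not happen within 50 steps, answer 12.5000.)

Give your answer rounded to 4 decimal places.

Step 0: x=[4.7000] v=[0.0000]
Step 1: x=[4.6732] v=[-0.1072]
Step 2: x=[4.6208] v=[-0.2096]
Step 3: x=[4.5452] v=[-0.3026]
Step 4: x=[4.4497] v=[-0.3821]
Step 5: x=[4.3386] v=[-0.4446]
Step 6: x=[4.2168] v=[-0.4872]
Step 7: x=[4.0898] v=[-0.5081]
Step 8: x=[3.9632] v=[-0.5063]
Step 9: x=[3.8427] v=[-0.4819]
Step 10: x=[3.7337] v=[-0.4360]
Step 11: x=[3.6411] v=[-0.3706]
Step 12: x=[3.5689] v=[-0.2887]
Step 13: x=[3.5204] v=[-0.1939]
Step 14: x=[3.4978] v=[-0.0904]
Step 15: x=[3.5021] v=[0.0171]
First v>=0 after going negative at step 15, time=3.7500

Answer: 3.7500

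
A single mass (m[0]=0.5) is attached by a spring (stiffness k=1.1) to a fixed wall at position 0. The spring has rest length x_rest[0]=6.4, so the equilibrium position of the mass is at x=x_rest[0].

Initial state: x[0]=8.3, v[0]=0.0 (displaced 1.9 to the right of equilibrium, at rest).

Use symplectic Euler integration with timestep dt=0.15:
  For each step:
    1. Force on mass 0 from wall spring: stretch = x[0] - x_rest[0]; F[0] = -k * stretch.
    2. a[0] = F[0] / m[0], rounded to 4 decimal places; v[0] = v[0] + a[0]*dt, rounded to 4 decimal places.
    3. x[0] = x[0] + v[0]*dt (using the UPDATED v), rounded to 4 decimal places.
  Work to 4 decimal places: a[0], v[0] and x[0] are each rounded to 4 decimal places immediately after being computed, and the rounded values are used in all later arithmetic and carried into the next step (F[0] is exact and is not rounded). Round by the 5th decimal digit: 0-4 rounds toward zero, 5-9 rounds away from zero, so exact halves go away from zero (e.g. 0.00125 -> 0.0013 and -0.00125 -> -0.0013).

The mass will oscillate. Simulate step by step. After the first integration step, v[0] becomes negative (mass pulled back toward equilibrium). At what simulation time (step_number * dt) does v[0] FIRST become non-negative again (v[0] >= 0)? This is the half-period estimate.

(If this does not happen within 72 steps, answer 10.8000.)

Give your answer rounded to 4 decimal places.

Answer: 2.2500

Derivation:
Step 0: x=[8.3000] v=[0.0000]
Step 1: x=[8.2060] v=[-0.6270]
Step 2: x=[8.0226] v=[-1.2230]
Step 3: x=[7.7588] v=[-1.7585]
Step 4: x=[7.4278] v=[-2.2069]
Step 5: x=[7.0459] v=[-2.5461]
Step 6: x=[6.6320] v=[-2.7593]
Step 7: x=[6.2066] v=[-2.8359]
Step 8: x=[5.7908] v=[-2.7721]
Step 9: x=[5.4051] v=[-2.5711]
Step 10: x=[5.0687] v=[-2.2428]
Step 11: x=[4.7982] v=[-1.8035]
Step 12: x=[4.6070] v=[-1.2749]
Step 13: x=[4.5045] v=[-0.6832]
Step 14: x=[4.4958] v=[-0.0577]
Step 15: x=[4.5814] v=[0.5707]
First v>=0 after going negative at step 15, time=2.2500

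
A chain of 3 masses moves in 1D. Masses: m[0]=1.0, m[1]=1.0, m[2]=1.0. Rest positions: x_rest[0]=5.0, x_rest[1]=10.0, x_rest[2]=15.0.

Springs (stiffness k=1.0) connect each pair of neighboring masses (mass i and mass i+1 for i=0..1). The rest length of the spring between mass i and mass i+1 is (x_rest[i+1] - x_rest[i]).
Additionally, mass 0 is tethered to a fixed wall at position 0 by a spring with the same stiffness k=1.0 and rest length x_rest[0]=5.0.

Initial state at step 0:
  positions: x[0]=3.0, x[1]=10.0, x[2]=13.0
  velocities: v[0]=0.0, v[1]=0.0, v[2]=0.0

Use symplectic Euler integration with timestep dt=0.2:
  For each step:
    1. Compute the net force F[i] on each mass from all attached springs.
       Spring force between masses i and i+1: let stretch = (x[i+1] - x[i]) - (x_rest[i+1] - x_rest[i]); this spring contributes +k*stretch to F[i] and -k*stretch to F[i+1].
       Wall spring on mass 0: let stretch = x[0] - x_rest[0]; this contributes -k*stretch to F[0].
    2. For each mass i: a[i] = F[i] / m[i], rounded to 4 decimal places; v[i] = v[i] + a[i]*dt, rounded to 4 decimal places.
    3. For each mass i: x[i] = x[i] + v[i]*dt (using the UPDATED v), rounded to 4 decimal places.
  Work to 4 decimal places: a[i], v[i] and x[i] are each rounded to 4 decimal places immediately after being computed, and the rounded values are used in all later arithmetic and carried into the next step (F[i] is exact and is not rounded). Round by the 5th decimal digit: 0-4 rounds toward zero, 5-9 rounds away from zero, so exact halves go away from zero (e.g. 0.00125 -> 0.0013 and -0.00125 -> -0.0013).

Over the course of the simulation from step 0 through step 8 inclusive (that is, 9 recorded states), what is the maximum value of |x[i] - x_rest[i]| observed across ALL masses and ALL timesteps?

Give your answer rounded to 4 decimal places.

Answer: 2.2397

Derivation:
Step 0: x=[3.0000 10.0000 13.0000] v=[0.0000 0.0000 0.0000]
Step 1: x=[3.1600 9.8400 13.0800] v=[0.8000 -0.8000 0.4000]
Step 2: x=[3.4608 9.5424 13.2304] v=[1.5040 -1.4880 0.7520]
Step 3: x=[3.8664 9.1491 13.4333] v=[2.0282 -1.9667 1.0144]
Step 4: x=[4.3287 8.7158 13.6648] v=[2.3115 -2.1664 1.1576]
Step 5: x=[4.7933 8.3050 13.8984] v=[2.3232 -2.0540 1.1678]
Step 6: x=[5.2067 7.9775 14.1082] v=[2.0669 -1.6377 1.0491]
Step 7: x=[5.5226 7.7844 14.2728] v=[1.5797 -0.9657 0.8230]
Step 8: x=[5.7081 7.7603 14.3779] v=[0.9275 -0.1204 0.5253]
Max displacement = 2.2397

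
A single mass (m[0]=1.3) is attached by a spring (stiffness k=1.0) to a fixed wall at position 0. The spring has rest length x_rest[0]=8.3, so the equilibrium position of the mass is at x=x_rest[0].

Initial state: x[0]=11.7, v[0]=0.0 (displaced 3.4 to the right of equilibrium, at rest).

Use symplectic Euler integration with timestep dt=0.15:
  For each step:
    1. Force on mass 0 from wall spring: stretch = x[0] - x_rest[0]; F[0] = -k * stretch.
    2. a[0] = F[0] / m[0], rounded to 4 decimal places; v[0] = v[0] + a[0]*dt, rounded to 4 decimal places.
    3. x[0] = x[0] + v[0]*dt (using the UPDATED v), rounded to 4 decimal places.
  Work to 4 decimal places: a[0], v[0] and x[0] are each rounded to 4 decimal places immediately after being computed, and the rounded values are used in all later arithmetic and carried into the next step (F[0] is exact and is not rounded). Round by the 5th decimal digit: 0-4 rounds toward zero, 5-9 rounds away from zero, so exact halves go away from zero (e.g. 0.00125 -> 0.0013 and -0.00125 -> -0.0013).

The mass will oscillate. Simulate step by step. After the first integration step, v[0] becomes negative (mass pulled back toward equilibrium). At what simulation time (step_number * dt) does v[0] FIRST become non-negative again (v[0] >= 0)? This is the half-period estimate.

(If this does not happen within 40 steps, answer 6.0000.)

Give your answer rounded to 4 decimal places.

Answer: 3.6000

Derivation:
Step 0: x=[11.7000] v=[0.0000]
Step 1: x=[11.6412] v=[-0.3923]
Step 2: x=[11.5245] v=[-0.7778]
Step 3: x=[11.3520] v=[-1.1499]
Step 4: x=[11.1267] v=[-1.5021]
Step 5: x=[10.8525] v=[-1.8283]
Step 6: x=[10.5341] v=[-2.1228]
Step 7: x=[10.1770] v=[-2.3806]
Step 8: x=[9.7874] v=[-2.5972]
Step 9: x=[9.3721] v=[-2.7688]
Step 10: x=[8.9382] v=[-2.8925]
Step 11: x=[8.4933] v=[-2.9661]
Step 12: x=[8.0450] v=[-2.9884]
Step 13: x=[7.6012] v=[-2.9590]
Step 14: x=[7.1694] v=[-2.8784]
Step 15: x=[6.7572] v=[-2.7479]
Step 16: x=[6.3717] v=[-2.5699]
Step 17: x=[6.0196] v=[-2.3474]
Step 18: x=[5.7070] v=[-2.0843]
Step 19: x=[5.4392] v=[-1.7851]
Step 20: x=[5.2210] v=[-1.4550]
Step 21: x=[5.0560] v=[-1.0997]
Step 22: x=[4.9472] v=[-0.7254]
Step 23: x=[4.8964] v=[-0.3385]
Step 24: x=[4.9045] v=[0.0542]
First v>=0 after going negative at step 24, time=3.6000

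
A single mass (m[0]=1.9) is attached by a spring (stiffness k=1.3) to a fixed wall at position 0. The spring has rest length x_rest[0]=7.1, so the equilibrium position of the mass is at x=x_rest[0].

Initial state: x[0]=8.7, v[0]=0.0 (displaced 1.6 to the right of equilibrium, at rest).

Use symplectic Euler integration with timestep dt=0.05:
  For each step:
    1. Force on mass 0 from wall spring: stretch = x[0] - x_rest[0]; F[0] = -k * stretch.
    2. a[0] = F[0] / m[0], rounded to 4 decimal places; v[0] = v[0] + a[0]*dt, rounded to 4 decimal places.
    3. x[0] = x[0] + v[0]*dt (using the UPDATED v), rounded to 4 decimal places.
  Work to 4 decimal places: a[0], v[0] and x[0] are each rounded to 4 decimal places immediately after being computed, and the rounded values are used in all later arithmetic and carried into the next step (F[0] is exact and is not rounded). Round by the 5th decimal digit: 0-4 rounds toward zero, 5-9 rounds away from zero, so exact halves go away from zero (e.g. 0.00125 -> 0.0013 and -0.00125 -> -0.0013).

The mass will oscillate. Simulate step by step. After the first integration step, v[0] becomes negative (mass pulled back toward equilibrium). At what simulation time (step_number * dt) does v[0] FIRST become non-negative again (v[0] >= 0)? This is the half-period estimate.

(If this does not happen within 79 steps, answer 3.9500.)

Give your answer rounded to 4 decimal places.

Answer: 3.8000

Derivation:
Step 0: x=[8.7000] v=[0.0000]
Step 1: x=[8.6973] v=[-0.0547]
Step 2: x=[8.6918] v=[-0.1093]
Step 3: x=[8.6836] v=[-0.1638]
Step 4: x=[8.6727] v=[-0.2180]
Step 5: x=[8.6591] v=[-0.2718]
Step 6: x=[8.6428] v=[-0.3251]
Step 7: x=[8.6239] v=[-0.3779]
Step 8: x=[8.6024] v=[-0.4300]
Step 9: x=[8.5783] v=[-0.4814]
Step 10: x=[8.5517] v=[-0.5320]
Step 11: x=[8.5226] v=[-0.5817]
Step 12: x=[8.4911] v=[-0.6304]
Step 13: x=[8.4572] v=[-0.6780]
Step 14: x=[8.4210] v=[-0.7244]
Step 15: x=[8.3825] v=[-0.7696]
Step 16: x=[8.3418] v=[-0.8135]
Step 17: x=[8.2990] v=[-0.8560]
Step 18: x=[8.2542] v=[-0.8970]
Step 19: x=[8.2074] v=[-0.9365]
Step 20: x=[8.1587] v=[-0.9744]
Step 21: x=[8.1082] v=[-1.0106]
Step 22: x=[8.0559] v=[-1.0451]
Step 23: x=[8.0020] v=[-1.0778]
Step 24: x=[7.9466] v=[-1.1087]
Step 25: x=[7.8897] v=[-1.1377]
Step 26: x=[7.8315] v=[-1.1647]
Step 27: x=[7.7720] v=[-1.1897]
Step 28: x=[7.7114] v=[-1.2127]
Step 29: x=[7.6497] v=[-1.2336]
Step 30: x=[7.5871] v=[-1.2524]
Step 31: x=[7.5236] v=[-1.2691]
Step 32: x=[7.4594] v=[-1.2836]
Step 33: x=[7.3946] v=[-1.2959]
Step 34: x=[7.3293] v=[-1.3060]
Step 35: x=[7.2636] v=[-1.3138]
Step 36: x=[7.1976] v=[-1.3194]
Step 37: x=[7.1315] v=[-1.3227]
Step 38: x=[7.0653] v=[-1.3238]
Step 39: x=[6.9992] v=[-1.3226]
Step 40: x=[6.9332] v=[-1.3192]
Step 41: x=[6.8675] v=[-1.3135]
Step 42: x=[6.8022] v=[-1.3055]
Step 43: x=[6.7374] v=[-1.2953]
Step 44: x=[6.6733] v=[-1.2829]
Step 45: x=[6.6099] v=[-1.2683]
Step 46: x=[6.5473] v=[-1.2515]
Step 47: x=[6.4857] v=[-1.2326]
Step 48: x=[6.4251] v=[-1.2116]
Step 49: x=[6.3657] v=[-1.1885]
Step 50: x=[6.3075] v=[-1.1634]
Step 51: x=[6.2507] v=[-1.1363]
Step 52: x=[6.1953] v=[-1.1072]
Step 53: x=[6.1415] v=[-1.0763]
Step 54: x=[6.0893] v=[-1.0435]
Step 55: x=[6.0389] v=[-1.0089]
Step 56: x=[5.9903] v=[-0.9726]
Step 57: x=[5.9436] v=[-0.9346]
Step 58: x=[5.8989] v=[-0.8950]
Step 59: x=[5.8562] v=[-0.8539]
Step 60: x=[5.8156] v=[-0.8114]
Step 61: x=[5.7772] v=[-0.7675]
Step 62: x=[5.7411] v=[-0.7222]
Step 63: x=[5.7073] v=[-0.6757]
Step 64: x=[5.6759] v=[-0.6281]
Step 65: x=[5.6469] v=[-0.5794]
Step 66: x=[5.6204] v=[-0.5297]
Step 67: x=[5.5964] v=[-0.4791]
Step 68: x=[5.5750] v=[-0.4277]
Step 69: x=[5.5562] v=[-0.3755]
Step 70: x=[5.5401] v=[-0.3227]
Step 71: x=[5.5266] v=[-0.2693]
Step 72: x=[5.5158] v=[-0.2155]
Step 73: x=[5.5077] v=[-0.1613]
Step 74: x=[5.5024] v=[-0.1068]
Step 75: x=[5.4998] v=[-0.0521]
Step 76: x=[5.4999] v=[0.0026]
First v>=0 after going negative at step 76, time=3.8000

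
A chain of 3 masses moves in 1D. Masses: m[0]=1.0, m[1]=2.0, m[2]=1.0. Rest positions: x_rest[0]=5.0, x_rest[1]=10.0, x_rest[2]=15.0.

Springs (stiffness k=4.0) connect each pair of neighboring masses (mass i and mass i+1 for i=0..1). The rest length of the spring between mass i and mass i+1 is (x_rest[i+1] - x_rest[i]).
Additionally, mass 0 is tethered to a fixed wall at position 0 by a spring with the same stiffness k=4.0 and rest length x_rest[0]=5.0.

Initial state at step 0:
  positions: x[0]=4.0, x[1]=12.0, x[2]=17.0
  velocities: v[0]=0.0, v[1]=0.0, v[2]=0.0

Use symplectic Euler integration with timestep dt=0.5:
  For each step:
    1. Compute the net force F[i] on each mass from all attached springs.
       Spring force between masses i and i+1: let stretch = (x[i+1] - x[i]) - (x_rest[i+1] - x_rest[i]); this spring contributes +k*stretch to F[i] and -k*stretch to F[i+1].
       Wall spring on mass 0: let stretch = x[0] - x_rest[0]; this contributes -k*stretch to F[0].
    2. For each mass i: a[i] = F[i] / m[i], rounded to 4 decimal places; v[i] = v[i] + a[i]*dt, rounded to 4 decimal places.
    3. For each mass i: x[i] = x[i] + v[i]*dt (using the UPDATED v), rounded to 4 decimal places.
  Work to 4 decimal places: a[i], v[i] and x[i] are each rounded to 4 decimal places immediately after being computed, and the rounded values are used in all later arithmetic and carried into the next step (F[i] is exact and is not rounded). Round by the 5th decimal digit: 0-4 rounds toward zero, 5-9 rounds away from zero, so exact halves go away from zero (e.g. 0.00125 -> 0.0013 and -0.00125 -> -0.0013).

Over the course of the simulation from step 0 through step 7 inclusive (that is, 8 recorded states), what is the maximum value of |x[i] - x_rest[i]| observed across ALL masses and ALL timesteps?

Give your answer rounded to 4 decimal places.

Step 0: x=[4.0000 12.0000 17.0000] v=[0.0000 0.0000 0.0000]
Step 1: x=[8.0000 10.5000 17.0000] v=[8.0000 -3.0000 0.0000]
Step 2: x=[6.5000 11.0000 15.5000] v=[-3.0000 1.0000 -3.0000]
Step 3: x=[3.0000 11.5000 14.5000] v=[-7.0000 1.0000 -2.0000]
Step 4: x=[5.0000 9.2500 15.5000] v=[4.0000 -4.5000 2.0000]
Step 5: x=[6.2500 8.0000 15.2500] v=[2.5000 -2.5000 -0.5000]
Step 6: x=[3.0000 9.5000 12.7500] v=[-6.5000 3.0000 -5.0000]
Step 7: x=[3.2500 9.3750 12.0000] v=[0.5000 -0.2500 -1.5000]
Max displacement = 3.0000

Answer: 3.0000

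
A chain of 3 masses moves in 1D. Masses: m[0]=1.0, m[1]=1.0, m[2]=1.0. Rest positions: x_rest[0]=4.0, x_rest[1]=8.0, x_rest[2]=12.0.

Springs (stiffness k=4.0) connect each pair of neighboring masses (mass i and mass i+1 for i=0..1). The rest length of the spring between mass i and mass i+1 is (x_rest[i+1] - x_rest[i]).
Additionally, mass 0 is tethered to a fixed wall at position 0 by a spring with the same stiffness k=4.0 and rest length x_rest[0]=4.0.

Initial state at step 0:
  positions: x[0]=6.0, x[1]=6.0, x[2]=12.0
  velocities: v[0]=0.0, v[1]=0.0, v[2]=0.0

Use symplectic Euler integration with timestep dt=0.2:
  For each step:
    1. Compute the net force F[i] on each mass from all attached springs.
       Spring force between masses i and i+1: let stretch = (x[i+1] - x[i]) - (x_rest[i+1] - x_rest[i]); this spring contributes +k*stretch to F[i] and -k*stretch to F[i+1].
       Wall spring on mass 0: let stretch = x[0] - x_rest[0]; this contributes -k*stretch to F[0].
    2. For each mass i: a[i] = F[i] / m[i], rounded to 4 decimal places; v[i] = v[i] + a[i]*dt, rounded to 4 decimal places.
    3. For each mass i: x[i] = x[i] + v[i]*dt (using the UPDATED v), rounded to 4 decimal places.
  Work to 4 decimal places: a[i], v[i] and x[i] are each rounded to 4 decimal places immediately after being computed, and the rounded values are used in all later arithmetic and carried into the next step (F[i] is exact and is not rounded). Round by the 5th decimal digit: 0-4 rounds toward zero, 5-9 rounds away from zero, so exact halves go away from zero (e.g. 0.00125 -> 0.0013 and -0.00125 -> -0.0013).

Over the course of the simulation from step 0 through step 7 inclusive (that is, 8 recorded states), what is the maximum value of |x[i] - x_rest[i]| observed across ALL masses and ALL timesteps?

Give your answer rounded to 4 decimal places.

Step 0: x=[6.0000 6.0000 12.0000] v=[0.0000 0.0000 0.0000]
Step 1: x=[5.0400 6.9600 11.6800] v=[-4.8000 4.8000 -1.6000]
Step 2: x=[3.5808 8.3680 11.2448] v=[-7.2960 7.0400 -2.1760]
Step 3: x=[2.3146 9.4703 10.9893] v=[-6.3309 5.5117 -1.2774]
Step 4: x=[1.8230 9.6708 11.1308] v=[-2.4580 1.0023 0.7074]
Step 5: x=[2.2954 8.8492 11.6787] v=[2.3618 -4.1079 2.7394]
Step 6: x=[3.4491 7.4317 12.4139] v=[5.7685 -7.0873 3.6758]
Step 7: x=[4.6882 6.1742 12.9919] v=[6.1953 -6.2876 2.8900]
Max displacement = 2.1770

Answer: 2.1770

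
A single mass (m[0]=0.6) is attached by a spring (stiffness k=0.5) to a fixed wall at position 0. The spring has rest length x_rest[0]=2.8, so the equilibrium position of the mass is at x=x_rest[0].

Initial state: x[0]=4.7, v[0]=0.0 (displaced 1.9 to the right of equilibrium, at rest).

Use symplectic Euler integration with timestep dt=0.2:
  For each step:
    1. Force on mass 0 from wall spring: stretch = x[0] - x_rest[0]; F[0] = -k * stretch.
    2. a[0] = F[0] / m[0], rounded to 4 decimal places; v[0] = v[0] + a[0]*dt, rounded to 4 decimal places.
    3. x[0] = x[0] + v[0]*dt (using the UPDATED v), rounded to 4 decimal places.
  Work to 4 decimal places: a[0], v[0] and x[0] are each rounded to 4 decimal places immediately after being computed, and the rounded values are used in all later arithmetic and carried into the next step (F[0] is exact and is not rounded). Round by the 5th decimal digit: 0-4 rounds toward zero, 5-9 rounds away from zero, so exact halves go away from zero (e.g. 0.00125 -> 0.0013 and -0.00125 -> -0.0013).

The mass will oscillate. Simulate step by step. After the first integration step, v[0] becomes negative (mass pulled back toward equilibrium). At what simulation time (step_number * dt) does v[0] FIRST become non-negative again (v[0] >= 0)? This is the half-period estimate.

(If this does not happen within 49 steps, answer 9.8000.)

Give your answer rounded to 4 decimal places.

Answer: 3.6000

Derivation:
Step 0: x=[4.7000] v=[0.0000]
Step 1: x=[4.6367] v=[-0.3167]
Step 2: x=[4.5121] v=[-0.6228]
Step 3: x=[4.3305] v=[-0.9082]
Step 4: x=[4.0978] v=[-1.1633]
Step 5: x=[3.8219] v=[-1.3796]
Step 6: x=[3.5119] v=[-1.5499]
Step 7: x=[3.1782] v=[-1.6686]
Step 8: x=[2.8319] v=[-1.7316]
Step 9: x=[2.4845] v=[-1.7369]
Step 10: x=[2.1476] v=[-1.6843]
Step 11: x=[1.8325] v=[-1.5756]
Step 12: x=[1.5496] v=[-1.4143]
Step 13: x=[1.3084] v=[-1.2059]
Step 14: x=[1.1169] v=[-0.9573]
Step 15: x=[0.9815] v=[-0.6768]
Step 16: x=[0.9068] v=[-0.3737]
Step 17: x=[0.8952] v=[-0.0582]
Step 18: x=[0.9471] v=[0.2593]
First v>=0 after going negative at step 18, time=3.6000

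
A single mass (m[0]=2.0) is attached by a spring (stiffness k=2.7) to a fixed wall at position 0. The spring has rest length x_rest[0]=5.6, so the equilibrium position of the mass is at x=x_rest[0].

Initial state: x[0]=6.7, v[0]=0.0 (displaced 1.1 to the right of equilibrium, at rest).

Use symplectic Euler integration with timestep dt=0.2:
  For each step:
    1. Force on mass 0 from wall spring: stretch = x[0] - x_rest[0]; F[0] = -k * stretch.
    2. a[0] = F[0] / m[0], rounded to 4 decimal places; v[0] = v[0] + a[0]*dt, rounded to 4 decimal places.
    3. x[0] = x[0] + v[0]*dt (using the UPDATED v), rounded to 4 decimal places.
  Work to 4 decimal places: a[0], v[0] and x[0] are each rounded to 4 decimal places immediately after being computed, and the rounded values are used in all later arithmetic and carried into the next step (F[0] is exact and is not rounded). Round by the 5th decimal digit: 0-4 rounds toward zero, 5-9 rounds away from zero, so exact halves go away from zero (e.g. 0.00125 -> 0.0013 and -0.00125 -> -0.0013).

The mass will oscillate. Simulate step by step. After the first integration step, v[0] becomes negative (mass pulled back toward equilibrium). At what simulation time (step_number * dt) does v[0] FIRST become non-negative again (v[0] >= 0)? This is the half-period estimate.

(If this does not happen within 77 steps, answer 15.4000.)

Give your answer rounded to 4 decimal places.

Step 0: x=[6.7000] v=[0.0000]
Step 1: x=[6.6406] v=[-0.2970]
Step 2: x=[6.5250] v=[-0.5780]
Step 3: x=[6.3594] v=[-0.8278]
Step 4: x=[6.1528] v=[-1.0328]
Step 5: x=[5.9164] v=[-1.1821]
Step 6: x=[5.6629] v=[-1.2675]
Step 7: x=[5.4060] v=[-1.2845]
Step 8: x=[5.1596] v=[-1.2321]
Step 9: x=[4.9370] v=[-1.1132]
Step 10: x=[4.7502] v=[-0.9342]
Step 11: x=[4.6092] v=[-0.7048]
Step 12: x=[4.5217] v=[-0.4373]
Step 13: x=[4.4925] v=[-0.1462]
Step 14: x=[4.5231] v=[0.1528]
First v>=0 after going negative at step 14, time=2.8000

Answer: 2.8000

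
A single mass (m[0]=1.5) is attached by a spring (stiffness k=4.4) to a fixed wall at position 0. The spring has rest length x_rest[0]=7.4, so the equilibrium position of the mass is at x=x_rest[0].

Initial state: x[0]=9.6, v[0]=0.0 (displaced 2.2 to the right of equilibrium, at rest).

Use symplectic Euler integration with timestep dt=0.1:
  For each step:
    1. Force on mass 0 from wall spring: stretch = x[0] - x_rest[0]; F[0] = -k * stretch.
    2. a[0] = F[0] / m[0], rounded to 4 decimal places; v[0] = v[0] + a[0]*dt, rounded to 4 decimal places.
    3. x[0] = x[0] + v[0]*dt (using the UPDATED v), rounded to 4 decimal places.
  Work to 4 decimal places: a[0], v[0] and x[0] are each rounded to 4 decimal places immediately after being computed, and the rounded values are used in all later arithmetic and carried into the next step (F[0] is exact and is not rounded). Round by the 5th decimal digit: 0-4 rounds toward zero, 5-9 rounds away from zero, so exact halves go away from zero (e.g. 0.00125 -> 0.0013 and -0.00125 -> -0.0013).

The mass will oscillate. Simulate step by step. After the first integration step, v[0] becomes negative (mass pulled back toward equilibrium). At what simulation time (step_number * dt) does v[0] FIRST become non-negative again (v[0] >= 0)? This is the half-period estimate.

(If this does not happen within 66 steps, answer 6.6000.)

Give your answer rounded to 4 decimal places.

Answer: 1.9000

Derivation:
Step 0: x=[9.6000] v=[0.0000]
Step 1: x=[9.5355] v=[-0.6453]
Step 2: x=[9.4083] v=[-1.2717]
Step 3: x=[9.2222] v=[-1.8608]
Step 4: x=[8.9827] v=[-2.3953]
Step 5: x=[8.6967] v=[-2.8596]
Step 6: x=[8.3727] v=[-3.2400]
Step 7: x=[8.0202] v=[-3.5253]
Step 8: x=[7.6495] v=[-3.7072]
Step 9: x=[7.2715] v=[-3.7804]
Step 10: x=[6.8972] v=[-3.7427]
Step 11: x=[6.5377] v=[-3.5952]
Step 12: x=[6.2035] v=[-3.3423]
Step 13: x=[5.9044] v=[-2.9913]
Step 14: x=[5.6491] v=[-2.5526]
Step 15: x=[5.4452] v=[-2.0390]
Step 16: x=[5.2986] v=[-1.4656]
Step 17: x=[5.2137] v=[-0.8492]
Step 18: x=[5.1929] v=[-0.2079]
Step 19: x=[5.2369] v=[0.4395]
First v>=0 after going negative at step 19, time=1.9000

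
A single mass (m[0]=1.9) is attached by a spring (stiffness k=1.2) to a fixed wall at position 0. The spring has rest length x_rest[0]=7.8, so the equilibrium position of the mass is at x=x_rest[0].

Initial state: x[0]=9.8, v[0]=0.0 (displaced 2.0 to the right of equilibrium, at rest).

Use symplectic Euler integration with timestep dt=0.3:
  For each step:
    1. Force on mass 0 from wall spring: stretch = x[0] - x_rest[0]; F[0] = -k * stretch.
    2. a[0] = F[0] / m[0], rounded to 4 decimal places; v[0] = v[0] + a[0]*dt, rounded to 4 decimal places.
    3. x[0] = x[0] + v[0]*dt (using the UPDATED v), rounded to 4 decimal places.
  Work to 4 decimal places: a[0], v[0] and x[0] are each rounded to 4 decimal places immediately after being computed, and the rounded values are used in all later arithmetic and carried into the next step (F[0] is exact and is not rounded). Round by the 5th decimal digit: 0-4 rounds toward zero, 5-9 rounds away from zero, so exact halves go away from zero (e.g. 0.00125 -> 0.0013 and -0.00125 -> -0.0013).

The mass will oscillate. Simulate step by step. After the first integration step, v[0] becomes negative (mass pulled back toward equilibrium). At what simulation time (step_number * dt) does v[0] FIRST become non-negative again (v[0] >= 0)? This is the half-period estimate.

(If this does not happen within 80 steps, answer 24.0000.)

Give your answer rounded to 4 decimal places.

Step 0: x=[9.8000] v=[0.0000]
Step 1: x=[9.6863] v=[-0.3790]
Step 2: x=[9.4654] v=[-0.7364]
Step 3: x=[9.1498] v=[-1.0519]
Step 4: x=[8.7575] v=[-1.3077]
Step 5: x=[8.3108] v=[-1.4891]
Step 6: x=[7.8350] v=[-1.5859]
Step 7: x=[7.3573] v=[-1.5925]
Step 8: x=[6.9047] v=[-1.5086]
Step 9: x=[6.5030] v=[-1.3390]
Step 10: x=[6.1750] v=[-1.0932]
Step 11: x=[5.9394] v=[-0.7853]
Step 12: x=[5.8096] v=[-0.4328]
Step 13: x=[5.7929] v=[-0.0557]
Step 14: x=[5.8903] v=[0.3246]
First v>=0 after going negative at step 14, time=4.2000

Answer: 4.2000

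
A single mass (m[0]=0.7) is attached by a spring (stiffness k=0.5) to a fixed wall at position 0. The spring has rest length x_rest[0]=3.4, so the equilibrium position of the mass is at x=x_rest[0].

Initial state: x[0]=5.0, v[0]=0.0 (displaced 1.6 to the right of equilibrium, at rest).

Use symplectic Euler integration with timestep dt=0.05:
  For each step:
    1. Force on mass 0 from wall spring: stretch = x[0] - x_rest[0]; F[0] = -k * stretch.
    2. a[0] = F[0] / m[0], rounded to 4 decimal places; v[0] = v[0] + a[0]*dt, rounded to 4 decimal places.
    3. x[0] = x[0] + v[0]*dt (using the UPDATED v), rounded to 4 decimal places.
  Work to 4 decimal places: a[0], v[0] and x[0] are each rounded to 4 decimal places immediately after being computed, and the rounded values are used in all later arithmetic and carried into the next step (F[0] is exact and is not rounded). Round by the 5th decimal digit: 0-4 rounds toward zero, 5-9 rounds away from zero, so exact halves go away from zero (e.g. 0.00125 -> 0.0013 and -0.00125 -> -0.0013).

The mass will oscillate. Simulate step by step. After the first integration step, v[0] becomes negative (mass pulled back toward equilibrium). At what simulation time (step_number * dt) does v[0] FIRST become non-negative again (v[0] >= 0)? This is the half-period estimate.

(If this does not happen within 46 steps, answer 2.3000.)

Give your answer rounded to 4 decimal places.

Step 0: x=[5.0000] v=[0.0000]
Step 1: x=[4.9971] v=[-0.0571]
Step 2: x=[4.9914] v=[-0.1141]
Step 3: x=[4.9829] v=[-0.1709]
Step 4: x=[4.9715] v=[-0.2274]
Step 5: x=[4.9573] v=[-0.2835]
Step 6: x=[4.9403] v=[-0.3391]
Step 7: x=[4.9206] v=[-0.3941]
Step 8: x=[4.8982] v=[-0.4484]
Step 9: x=[4.8731] v=[-0.5019]
Step 10: x=[4.8454] v=[-0.5545]
Step 11: x=[4.8151] v=[-0.6061]
Step 12: x=[4.7823] v=[-0.6566]
Step 13: x=[4.7470] v=[-0.7060]
Step 14: x=[4.7093] v=[-0.7541]
Step 15: x=[4.6693] v=[-0.8009]
Step 16: x=[4.6270] v=[-0.8462]
Step 17: x=[4.5825] v=[-0.8900]
Step 18: x=[4.5359] v=[-0.9322]
Step 19: x=[4.4873] v=[-0.9728]
Step 20: x=[4.4367] v=[-1.0116]
Step 21: x=[4.3843] v=[-1.0486]
Step 22: x=[4.3301] v=[-1.0838]
Step 23: x=[4.2743] v=[-1.1170]
Step 24: x=[4.2169] v=[-1.1482]
Step 25: x=[4.1580] v=[-1.1774]
Step 26: x=[4.0978] v=[-1.2045]
Step 27: x=[4.0363] v=[-1.2294]
Step 28: x=[3.9737] v=[-1.2521]
Step 29: x=[3.9101] v=[-1.2726]
Step 30: x=[3.8456] v=[-1.2908]
Step 31: x=[3.7803] v=[-1.3067]
Step 32: x=[3.7143] v=[-1.3203]
Step 33: x=[3.6477] v=[-1.3315]
Step 34: x=[3.5807] v=[-1.3403]
Step 35: x=[3.5134] v=[-1.3468]
Step 36: x=[3.4459] v=[-1.3509]
Step 37: x=[3.3783] v=[-1.3525]
Step 38: x=[3.3107] v=[-1.3517]
Step 39: x=[3.2433] v=[-1.3485]
Step 40: x=[3.1762] v=[-1.3429]
Step 41: x=[3.1095] v=[-1.3349]
Step 42: x=[3.0433] v=[-1.3245]
Step 43: x=[2.9777] v=[-1.3118]
Step 44: x=[2.9129] v=[-1.2967]
Step 45: x=[2.8489] v=[-1.2793]
Step 46: x=[2.7859] v=[-1.2596]
v[0] did not become non-negative within 46 steps; using fallback time=2.3000

Answer: 2.3000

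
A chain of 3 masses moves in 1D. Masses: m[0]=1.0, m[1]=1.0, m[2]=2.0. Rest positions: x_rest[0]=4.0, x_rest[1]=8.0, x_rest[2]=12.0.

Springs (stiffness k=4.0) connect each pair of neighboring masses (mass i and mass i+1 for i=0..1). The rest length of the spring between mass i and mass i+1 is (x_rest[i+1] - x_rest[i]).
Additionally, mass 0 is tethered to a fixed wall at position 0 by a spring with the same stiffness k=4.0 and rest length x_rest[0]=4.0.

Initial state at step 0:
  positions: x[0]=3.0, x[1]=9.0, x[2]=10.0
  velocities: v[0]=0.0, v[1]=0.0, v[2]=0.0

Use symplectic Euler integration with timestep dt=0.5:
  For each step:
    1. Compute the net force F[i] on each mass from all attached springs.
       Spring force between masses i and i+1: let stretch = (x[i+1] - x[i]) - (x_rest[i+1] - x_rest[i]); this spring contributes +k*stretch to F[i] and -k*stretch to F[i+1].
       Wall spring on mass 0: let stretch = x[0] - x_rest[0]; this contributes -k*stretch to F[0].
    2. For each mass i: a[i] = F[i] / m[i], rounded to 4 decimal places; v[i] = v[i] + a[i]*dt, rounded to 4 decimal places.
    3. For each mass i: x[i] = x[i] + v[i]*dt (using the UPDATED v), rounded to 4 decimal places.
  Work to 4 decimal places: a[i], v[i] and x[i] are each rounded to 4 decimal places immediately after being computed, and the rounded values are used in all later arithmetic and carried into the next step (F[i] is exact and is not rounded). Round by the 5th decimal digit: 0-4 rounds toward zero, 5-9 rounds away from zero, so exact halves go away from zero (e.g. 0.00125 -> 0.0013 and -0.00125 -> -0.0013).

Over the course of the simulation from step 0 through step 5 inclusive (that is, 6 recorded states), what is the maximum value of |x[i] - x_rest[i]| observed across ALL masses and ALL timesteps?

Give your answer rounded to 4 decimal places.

Answer: 4.0000

Derivation:
Step 0: x=[3.0000 9.0000 10.0000] v=[0.0000 0.0000 0.0000]
Step 1: x=[6.0000 4.0000 11.5000] v=[6.0000 -10.0000 3.0000]
Step 2: x=[1.0000 8.5000 11.2500] v=[-10.0000 9.0000 -0.5000]
Step 3: x=[2.5000 8.2500 11.6250] v=[3.0000 -0.5000 0.7500]
Step 4: x=[7.2500 5.6250 12.3125] v=[9.5000 -5.2500 1.3750]
Step 5: x=[3.1250 11.3125 11.6563] v=[-8.2500 11.3750 -1.3125]
Max displacement = 4.0000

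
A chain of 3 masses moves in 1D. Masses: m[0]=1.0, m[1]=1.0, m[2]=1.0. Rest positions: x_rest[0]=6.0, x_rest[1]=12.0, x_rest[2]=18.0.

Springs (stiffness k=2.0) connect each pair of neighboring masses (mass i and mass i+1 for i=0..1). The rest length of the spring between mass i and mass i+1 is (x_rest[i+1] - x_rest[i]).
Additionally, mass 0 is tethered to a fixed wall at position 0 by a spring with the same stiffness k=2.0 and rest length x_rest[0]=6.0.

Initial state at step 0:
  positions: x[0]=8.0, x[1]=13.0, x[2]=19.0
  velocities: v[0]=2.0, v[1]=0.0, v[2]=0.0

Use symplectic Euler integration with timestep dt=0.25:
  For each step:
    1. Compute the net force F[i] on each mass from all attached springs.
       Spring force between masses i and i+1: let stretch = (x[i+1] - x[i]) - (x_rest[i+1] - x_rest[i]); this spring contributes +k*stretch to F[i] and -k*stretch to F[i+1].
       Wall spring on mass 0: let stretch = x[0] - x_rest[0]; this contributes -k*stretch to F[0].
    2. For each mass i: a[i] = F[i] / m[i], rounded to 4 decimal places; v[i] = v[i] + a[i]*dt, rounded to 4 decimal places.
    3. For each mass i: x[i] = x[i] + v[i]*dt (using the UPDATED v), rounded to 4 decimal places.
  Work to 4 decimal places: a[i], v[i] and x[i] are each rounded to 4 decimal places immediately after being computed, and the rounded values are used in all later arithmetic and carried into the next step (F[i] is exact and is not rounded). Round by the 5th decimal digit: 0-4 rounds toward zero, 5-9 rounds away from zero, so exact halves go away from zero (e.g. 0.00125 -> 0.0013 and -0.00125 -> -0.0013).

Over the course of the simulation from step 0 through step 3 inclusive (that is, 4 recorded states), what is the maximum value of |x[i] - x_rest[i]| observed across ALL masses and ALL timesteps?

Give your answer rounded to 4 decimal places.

Step 0: x=[8.0000 13.0000 19.0000] v=[2.0000 0.0000 0.0000]
Step 1: x=[8.1250 13.1250 19.0000] v=[0.5000 0.5000 0.0000]
Step 2: x=[7.8594 13.3594 19.0156] v=[-1.0625 0.9375 0.0625]
Step 3: x=[7.2989 13.6133 19.0742] v=[-2.2422 1.0156 0.2344]
Max displacement = 2.1250

Answer: 2.1250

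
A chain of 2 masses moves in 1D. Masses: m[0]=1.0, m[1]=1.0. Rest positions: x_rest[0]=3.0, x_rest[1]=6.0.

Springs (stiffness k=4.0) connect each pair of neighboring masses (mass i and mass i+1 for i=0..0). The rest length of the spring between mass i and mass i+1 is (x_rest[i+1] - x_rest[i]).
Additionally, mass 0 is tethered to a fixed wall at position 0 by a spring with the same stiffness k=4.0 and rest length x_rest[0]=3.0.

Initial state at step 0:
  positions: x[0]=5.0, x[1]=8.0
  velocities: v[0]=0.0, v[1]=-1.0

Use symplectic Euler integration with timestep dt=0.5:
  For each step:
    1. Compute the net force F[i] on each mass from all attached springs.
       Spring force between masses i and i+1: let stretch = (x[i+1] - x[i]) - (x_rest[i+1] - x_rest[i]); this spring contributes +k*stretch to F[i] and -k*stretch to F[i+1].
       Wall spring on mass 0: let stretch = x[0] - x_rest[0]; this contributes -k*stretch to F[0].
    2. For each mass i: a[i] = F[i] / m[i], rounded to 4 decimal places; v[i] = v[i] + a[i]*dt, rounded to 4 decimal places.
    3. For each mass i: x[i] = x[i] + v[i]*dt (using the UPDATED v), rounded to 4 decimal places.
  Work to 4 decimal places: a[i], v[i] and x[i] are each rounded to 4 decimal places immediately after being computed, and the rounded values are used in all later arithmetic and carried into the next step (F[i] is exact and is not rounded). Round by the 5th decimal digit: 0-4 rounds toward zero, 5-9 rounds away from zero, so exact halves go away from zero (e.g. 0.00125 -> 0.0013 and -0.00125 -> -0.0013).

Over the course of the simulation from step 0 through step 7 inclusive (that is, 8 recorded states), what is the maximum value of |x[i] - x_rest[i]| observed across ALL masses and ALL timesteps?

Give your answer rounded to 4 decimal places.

Answer: 2.5000

Derivation:
Step 0: x=[5.0000 8.0000] v=[0.0000 -1.0000]
Step 1: x=[3.0000 7.5000] v=[-4.0000 -1.0000]
Step 2: x=[2.5000 5.5000] v=[-1.0000 -4.0000]
Step 3: x=[2.5000 3.5000] v=[0.0000 -4.0000]
Step 4: x=[1.0000 3.5000] v=[-3.0000 0.0000]
Step 5: x=[1.0000 4.0000] v=[0.0000 1.0000]
Step 6: x=[3.0000 4.5000] v=[4.0000 1.0000]
Step 7: x=[3.5000 6.5000] v=[1.0000 4.0000]
Max displacement = 2.5000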